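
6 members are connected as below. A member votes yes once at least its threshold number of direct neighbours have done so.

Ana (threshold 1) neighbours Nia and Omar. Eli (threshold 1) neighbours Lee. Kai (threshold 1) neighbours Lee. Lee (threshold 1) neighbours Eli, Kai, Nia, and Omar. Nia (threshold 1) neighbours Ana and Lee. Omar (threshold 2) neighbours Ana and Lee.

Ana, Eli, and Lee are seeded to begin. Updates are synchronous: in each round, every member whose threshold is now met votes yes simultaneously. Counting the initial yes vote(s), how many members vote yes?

6

Round 1 — Ana, Eli, Lee vote yes (initial).
Round 2 — checking thresholds:
  Kai: 1 of 1 neighbours ≥ 1, votes yes.
  Nia: 2 of 2 neighbours ≥ 1, votes yes.
  Omar: 2 of 2 neighbours ≥ 2, votes yes.
Round 3 — no new yes votes; cascade stops.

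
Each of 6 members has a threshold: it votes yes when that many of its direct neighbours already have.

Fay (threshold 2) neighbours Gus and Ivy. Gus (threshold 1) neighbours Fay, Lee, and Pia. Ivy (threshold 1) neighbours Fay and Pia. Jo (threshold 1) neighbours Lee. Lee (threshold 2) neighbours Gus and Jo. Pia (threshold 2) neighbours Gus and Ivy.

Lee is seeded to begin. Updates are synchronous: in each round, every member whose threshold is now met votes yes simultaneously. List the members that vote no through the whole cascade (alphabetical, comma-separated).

Fay, Ivy, Pia

Round 1 — Lee votes yes (initial).
Round 2 — checking thresholds:
  Gus: 1 of 3 neighbours ≥ 1, votes yes.
  Jo: 1 of 1 neighbours ≥ 1, votes yes.
Round 3 — no new yes votes; cascade stops.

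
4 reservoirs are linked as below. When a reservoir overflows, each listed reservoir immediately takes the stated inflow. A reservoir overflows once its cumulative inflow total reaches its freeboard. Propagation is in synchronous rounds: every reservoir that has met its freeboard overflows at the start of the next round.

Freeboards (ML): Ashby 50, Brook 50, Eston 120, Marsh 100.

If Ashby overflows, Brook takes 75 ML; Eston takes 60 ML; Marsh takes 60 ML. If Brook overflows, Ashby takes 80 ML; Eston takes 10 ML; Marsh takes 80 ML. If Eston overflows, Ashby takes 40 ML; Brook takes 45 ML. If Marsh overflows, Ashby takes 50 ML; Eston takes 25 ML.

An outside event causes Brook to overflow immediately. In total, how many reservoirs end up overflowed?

Round 1 — Brook overflows (initial).
  Ashby: +80 → 80 ≥ 50
  Eston: +10 → 10 < 120
  Marsh: +80 → 80 < 100
Round 2 — Ashby overflows.
  Eston: +60 → 70 < 120
  Marsh: +60 → 140 ≥ 100
Round 3 — Marsh overflows.
  Eston: +25 → 95 < 120
No further overflows.

3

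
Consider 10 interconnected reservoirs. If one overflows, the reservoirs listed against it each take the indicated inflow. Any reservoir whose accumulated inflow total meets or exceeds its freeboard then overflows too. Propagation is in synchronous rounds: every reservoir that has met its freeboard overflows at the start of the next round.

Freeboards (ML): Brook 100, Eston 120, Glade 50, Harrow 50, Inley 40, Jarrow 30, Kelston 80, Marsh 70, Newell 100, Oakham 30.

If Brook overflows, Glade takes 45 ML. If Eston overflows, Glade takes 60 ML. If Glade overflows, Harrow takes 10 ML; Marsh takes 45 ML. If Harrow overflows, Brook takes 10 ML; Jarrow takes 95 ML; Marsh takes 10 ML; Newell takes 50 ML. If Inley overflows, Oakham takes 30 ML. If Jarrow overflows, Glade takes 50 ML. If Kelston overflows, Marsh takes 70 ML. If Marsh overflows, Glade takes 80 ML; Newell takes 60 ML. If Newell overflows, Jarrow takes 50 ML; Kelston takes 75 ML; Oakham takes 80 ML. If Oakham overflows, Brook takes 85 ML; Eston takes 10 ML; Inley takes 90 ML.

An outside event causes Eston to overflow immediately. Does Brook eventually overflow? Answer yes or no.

Round 1 — Eston overflows (initial).
  Glade: +60 → 60 ≥ 50
Round 2 — Glade overflows.
  Harrow: +10 → 10 < 50
  Marsh: +45 → 45 < 70
No further overflows.

no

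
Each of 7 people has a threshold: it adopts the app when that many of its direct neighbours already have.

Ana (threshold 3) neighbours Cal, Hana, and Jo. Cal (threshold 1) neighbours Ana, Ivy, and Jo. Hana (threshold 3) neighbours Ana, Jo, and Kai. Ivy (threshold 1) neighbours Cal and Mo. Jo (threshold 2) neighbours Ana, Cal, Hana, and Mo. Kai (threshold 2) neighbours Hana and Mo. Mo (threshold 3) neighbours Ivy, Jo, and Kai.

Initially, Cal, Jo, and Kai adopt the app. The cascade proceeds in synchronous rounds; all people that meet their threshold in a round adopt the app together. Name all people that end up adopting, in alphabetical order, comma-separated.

Round 1 — Cal, Jo, Kai adopt the app (initial).
Round 2 — checking thresholds:
  Ana: 2 of 3 neighbours < 3, holds.
  Hana: 2 of 3 neighbours < 3, holds.
  Ivy: 1 of 2 neighbours ≥ 1, adopts the app.
  Mo: 2 of 3 neighbours < 3, holds.
Round 3 — checking thresholds:
  Ana: 2 of 3 neighbours < 3, holds.
  Hana: 2 of 3 neighbours < 3, holds.
  Mo: 3 of 3 neighbours ≥ 3, adopts the app.
Round 4 — no new adoptions; cascade stops.

Cal, Ivy, Jo, Kai, Mo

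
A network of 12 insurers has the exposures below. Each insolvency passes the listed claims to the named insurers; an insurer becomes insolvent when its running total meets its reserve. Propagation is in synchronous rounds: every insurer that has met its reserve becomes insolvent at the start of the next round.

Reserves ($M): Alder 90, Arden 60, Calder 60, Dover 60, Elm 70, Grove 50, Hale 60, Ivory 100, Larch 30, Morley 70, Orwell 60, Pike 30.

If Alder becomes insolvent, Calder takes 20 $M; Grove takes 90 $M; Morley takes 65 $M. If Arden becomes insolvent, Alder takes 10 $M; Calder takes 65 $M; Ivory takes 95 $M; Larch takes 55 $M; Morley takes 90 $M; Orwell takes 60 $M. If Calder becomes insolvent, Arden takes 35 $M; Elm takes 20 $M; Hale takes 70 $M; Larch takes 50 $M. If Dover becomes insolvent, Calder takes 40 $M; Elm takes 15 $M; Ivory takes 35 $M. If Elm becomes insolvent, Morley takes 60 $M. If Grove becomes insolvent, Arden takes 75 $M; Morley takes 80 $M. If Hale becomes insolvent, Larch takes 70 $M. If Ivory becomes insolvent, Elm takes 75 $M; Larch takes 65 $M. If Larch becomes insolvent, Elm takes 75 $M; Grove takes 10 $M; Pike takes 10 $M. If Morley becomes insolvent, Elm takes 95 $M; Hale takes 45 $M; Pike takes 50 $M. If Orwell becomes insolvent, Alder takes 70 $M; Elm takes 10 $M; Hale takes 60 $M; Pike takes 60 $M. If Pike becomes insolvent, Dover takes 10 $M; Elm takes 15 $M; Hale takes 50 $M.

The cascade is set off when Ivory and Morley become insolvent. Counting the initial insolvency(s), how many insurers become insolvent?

Round 1 — Ivory, Morley become insolvent (initial).
  Elm: +75+95 → 170 ≥ 70
  Hale: +45 → 45 < 60
  Larch: +65 → 65 ≥ 30
  Pike: +50 → 50 ≥ 30
Round 2 — Elm, Larch, Pike become insolvent.
  Dover: +10 → 10 < 60
  Grove: +10 → 10 < 50
  Hale: +50 → 95 ≥ 60
Round 3 — Hale becomes insolvent.
No further insolvencies.

6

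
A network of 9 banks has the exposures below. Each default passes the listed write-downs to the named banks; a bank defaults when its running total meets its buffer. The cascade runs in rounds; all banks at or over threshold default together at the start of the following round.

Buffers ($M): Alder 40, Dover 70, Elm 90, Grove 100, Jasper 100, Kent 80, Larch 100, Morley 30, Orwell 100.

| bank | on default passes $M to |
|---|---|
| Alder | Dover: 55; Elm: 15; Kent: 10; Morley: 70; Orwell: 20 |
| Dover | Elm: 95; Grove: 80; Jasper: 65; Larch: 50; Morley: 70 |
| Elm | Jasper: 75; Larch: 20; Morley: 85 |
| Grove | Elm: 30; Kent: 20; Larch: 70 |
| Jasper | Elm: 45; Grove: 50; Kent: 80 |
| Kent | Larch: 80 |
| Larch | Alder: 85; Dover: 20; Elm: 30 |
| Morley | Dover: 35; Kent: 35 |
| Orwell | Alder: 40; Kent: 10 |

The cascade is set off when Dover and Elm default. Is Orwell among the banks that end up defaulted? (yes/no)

Round 1 — Dover, Elm default (initial).
  Grove: +80 → 80 < 100
  Jasper: +65+75 → 140 ≥ 100
  Larch: +50+20 → 70 < 100
  Morley: +70+85 → 155 ≥ 30
Round 2 — Jasper, Morley default.
  Grove: +50 → 130 ≥ 100
  Kent: +80+35 → 115 ≥ 80
Round 3 — Grove, Kent default.
  Larch: +70+80 → 220 ≥ 100
Round 4 — Larch defaults.
  Alder: +85 → 85 ≥ 40
Round 5 — Alder defaults.
  Orwell: +20 → 20 < 100
No further defaults.

no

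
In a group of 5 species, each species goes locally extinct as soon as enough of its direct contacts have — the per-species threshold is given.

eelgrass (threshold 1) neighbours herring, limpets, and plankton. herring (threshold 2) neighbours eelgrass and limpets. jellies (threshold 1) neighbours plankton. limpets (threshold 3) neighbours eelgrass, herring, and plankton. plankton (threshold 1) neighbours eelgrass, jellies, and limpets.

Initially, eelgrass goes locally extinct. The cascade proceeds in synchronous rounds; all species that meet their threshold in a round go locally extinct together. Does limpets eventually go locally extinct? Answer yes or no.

no

Round 1 — eelgrass goes locally extinct (initial).
Round 2 — checking thresholds:
  herring: 1 of 2 neighbours < 2, below threshold.
  limpets: 1 of 3 neighbours < 3, below threshold.
  plankton: 1 of 3 neighbours ≥ 1, goes locally extinct.
Round 3 — checking thresholds:
  herring: 1 of 2 neighbours < 2, below threshold.
  jellies: 1 of 1 neighbours ≥ 1, goes locally extinct.
  limpets: 2 of 3 neighbours < 3, below threshold.
Round 4 — no new extinctions; cascade stops.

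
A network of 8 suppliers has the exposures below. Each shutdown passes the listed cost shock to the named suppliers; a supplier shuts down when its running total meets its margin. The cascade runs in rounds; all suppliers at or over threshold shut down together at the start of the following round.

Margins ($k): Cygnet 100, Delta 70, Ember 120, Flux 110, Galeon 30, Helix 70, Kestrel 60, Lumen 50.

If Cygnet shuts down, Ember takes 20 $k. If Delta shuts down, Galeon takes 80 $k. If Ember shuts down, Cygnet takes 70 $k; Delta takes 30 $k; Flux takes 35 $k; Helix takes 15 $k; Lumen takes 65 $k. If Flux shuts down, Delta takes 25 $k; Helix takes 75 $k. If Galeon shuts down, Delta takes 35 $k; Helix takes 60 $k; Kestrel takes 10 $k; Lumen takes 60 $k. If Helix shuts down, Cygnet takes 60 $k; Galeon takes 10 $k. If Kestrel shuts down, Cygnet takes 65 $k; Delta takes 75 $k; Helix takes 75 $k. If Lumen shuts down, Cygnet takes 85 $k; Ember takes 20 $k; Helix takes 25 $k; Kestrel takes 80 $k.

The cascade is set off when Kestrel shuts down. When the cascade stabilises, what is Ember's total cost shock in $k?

40

Round 1 — Kestrel shuts down (initial).
  Cygnet: +65 → 65 < 100
  Delta: +75 → 75 ≥ 70
  Helix: +75 → 75 ≥ 70
Round 2 — Delta, Helix shut down.
  Cygnet: +60 → 125 ≥ 100
  Galeon: +80+10 → 90 ≥ 30
Round 3 — Cygnet, Galeon shut down.
  Ember: +20 → 20 < 120
  Lumen: +60 → 60 ≥ 50
Round 4 — Lumen shuts down.
  Ember: +20 → 40 < 120
No further shutdowns.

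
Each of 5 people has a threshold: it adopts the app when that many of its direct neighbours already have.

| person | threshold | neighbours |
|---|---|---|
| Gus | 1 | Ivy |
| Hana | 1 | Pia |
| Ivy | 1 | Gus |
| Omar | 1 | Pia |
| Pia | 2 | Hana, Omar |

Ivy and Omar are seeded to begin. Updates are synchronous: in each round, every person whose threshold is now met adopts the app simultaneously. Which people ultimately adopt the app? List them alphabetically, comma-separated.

Gus, Ivy, Omar

Round 1 — Ivy, Omar adopt the app (initial).
Round 2 — checking thresholds:
  Gus: 1 of 1 neighbours ≥ 1, adopts the app.
  Pia: 1 of 2 neighbours < 2, below threshold.
Round 3 — no new adoptions; cascade stops.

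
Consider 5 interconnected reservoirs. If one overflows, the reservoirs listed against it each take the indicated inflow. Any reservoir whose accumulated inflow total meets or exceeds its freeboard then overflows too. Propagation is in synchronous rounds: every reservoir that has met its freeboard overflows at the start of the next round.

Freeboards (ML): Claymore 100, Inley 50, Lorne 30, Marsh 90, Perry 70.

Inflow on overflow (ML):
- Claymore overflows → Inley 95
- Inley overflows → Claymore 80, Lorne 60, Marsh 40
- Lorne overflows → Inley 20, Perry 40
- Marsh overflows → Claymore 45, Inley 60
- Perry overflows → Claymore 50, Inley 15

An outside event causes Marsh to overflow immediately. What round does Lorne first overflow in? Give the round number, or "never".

3

Round 1 — Marsh overflows (initial).
  Claymore: +45 → 45 < 100
  Inley: +60 → 60 ≥ 50
Round 2 — Inley overflows.
  Claymore: +80 → 125 ≥ 100
  Lorne: +60 → 60 ≥ 30
Round 3 — Claymore, Lorne overflow.
  Perry: +40 → 40 < 70
No further overflows.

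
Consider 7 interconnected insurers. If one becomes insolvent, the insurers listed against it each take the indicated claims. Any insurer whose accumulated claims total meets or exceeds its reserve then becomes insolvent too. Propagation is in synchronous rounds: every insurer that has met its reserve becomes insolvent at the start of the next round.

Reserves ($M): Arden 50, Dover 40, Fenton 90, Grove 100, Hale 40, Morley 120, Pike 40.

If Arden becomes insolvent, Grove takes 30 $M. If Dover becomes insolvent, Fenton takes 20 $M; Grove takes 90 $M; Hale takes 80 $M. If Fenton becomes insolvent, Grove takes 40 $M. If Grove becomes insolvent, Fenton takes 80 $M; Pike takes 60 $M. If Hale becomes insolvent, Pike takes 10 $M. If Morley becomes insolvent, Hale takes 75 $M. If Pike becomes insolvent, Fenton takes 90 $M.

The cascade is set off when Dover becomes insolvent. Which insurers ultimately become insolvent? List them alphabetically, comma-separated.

Dover, Hale

Round 1 — Dover becomes insolvent (initial).
  Fenton: +20 → 20 < 90
  Grove: +90 → 90 < 100
  Hale: +80 → 80 ≥ 40
Round 2 — Hale becomes insolvent.
  Pike: +10 → 10 < 40
No further insolvencies.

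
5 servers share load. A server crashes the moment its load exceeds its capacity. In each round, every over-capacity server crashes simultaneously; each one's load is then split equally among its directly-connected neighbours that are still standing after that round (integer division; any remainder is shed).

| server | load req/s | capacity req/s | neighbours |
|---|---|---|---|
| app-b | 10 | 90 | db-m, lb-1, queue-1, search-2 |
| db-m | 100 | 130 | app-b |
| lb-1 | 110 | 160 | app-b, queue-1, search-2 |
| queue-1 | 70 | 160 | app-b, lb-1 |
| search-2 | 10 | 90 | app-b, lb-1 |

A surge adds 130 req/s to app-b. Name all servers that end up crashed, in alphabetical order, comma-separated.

app-b, db-m

Round 1 — app-b at 140 > 90. app-b crashes.
  app-b sheds 140 req/s to db-m, lb-1, queue-1, search-2: 35 each.
    db-m: 100+35 = 135 > 130
    lb-1: 110+35 = 145 ≤ 160
    queue-1: 70+35 = 105 ≤ 160
    search-2: 10+35 = 45 ≤ 90
Round 2 — db-m crashes.
  db-m sheds 135 req/s: no online neighbours, lost.
No further crashes.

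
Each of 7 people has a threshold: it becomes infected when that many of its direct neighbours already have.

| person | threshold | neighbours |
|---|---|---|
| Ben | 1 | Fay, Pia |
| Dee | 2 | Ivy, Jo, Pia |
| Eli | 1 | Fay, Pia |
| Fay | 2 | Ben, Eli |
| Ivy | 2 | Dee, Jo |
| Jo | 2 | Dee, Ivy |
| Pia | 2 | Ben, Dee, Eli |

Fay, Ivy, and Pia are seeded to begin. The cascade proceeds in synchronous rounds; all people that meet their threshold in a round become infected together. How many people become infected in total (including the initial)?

Round 1 — Fay, Ivy, Pia become infected (initial).
Round 2 — checking thresholds:
  Ben: 2 of 2 neighbours ≥ 1, becomes infected.
  Dee: 2 of 3 neighbours ≥ 2, becomes infected.
  Eli: 2 of 2 neighbours ≥ 1, becomes infected.
  Jo: 1 of 2 neighbours < 2, below threshold.
Round 3 — checking thresholds:
  Jo: 2 of 2 neighbours ≥ 2, becomes infected.
Round 4 — no new infections; cascade stops.

7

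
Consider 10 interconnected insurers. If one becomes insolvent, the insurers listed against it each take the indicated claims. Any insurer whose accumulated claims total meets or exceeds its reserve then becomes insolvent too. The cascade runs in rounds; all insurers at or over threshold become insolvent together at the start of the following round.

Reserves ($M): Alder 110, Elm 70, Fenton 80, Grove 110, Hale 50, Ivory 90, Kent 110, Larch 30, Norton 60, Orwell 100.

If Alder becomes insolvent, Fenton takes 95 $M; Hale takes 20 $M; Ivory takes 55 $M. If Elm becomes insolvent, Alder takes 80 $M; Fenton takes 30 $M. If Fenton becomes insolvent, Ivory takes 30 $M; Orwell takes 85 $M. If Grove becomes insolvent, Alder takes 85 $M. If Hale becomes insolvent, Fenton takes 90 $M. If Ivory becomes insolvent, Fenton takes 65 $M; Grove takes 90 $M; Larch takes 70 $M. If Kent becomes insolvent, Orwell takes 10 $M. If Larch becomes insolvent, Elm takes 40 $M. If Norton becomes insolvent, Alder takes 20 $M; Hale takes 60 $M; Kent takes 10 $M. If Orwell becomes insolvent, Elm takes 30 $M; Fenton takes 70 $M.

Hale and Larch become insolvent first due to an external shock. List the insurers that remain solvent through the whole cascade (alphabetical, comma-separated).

Alder, Elm, Grove, Ivory, Kent, Norton, Orwell

Round 1 — Hale, Larch become insolvent (initial).
  Elm: +40 → 40 < 70
  Fenton: +90 → 90 ≥ 80
Round 2 — Fenton becomes insolvent.
  Ivory: +30 → 30 < 90
  Orwell: +85 → 85 < 100
No further insolvencies.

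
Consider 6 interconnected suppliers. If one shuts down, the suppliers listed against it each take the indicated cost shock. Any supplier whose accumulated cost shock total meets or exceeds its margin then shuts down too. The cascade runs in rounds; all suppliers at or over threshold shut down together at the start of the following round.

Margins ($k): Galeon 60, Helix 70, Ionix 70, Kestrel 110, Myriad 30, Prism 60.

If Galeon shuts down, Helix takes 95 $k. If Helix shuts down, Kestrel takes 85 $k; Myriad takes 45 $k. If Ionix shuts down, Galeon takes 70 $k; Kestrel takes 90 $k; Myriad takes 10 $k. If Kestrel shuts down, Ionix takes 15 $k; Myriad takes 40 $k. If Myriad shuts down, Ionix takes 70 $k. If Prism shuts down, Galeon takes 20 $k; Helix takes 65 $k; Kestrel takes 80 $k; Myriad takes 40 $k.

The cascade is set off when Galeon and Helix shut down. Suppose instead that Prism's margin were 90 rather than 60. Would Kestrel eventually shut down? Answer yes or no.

With Prism's margin at 90:
Round 1 — Galeon, Helix shut down (initial).
  Kestrel: +85 → 85 < 110
  Myriad: +45 → 45 ≥ 30
Round 2 — Myriad shuts down.
  Ionix: +70 → 70 ≥ 70
Round 3 — Ionix shuts down.
  Kestrel: +90 → 175 ≥ 110
Round 4 — Kestrel shuts down.
No further shutdowns.

yes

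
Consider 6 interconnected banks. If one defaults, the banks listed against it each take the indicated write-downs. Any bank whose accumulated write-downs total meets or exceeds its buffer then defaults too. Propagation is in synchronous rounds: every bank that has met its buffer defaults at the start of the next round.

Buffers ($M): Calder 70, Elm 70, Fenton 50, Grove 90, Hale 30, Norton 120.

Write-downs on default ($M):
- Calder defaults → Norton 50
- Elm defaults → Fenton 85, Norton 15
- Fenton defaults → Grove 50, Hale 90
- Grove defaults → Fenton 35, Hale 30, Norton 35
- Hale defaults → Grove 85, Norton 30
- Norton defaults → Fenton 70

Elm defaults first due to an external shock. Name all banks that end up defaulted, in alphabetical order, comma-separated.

Round 1 — Elm defaults (initial).
  Fenton: +85 → 85 ≥ 50
  Norton: +15 → 15 < 120
Round 2 — Fenton defaults.
  Grove: +50 → 50 < 90
  Hale: +90 → 90 ≥ 30
Round 3 — Hale defaults.
  Grove: +85 → 135 ≥ 90
  Norton: +30 → 45 < 120
Round 4 — Grove defaults.
  Norton: +35 → 80 < 120
No further defaults.

Elm, Fenton, Grove, Hale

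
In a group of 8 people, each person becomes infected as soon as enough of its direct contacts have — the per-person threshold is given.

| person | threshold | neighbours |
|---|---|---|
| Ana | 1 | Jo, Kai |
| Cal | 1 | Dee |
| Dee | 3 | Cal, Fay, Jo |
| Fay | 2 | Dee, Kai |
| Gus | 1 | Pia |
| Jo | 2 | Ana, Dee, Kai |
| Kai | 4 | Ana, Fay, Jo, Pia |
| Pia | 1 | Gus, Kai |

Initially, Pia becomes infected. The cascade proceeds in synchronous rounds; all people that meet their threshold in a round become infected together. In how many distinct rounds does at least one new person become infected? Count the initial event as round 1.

2

Round 1 — Pia becomes infected (initial).
Round 2 — checking thresholds:
  Gus: 1 of 1 neighbours ≥ 1, becomes infected.
  Kai: 1 of 4 neighbours < 4, below threshold.
Round 3 — no new infections; cascade stops.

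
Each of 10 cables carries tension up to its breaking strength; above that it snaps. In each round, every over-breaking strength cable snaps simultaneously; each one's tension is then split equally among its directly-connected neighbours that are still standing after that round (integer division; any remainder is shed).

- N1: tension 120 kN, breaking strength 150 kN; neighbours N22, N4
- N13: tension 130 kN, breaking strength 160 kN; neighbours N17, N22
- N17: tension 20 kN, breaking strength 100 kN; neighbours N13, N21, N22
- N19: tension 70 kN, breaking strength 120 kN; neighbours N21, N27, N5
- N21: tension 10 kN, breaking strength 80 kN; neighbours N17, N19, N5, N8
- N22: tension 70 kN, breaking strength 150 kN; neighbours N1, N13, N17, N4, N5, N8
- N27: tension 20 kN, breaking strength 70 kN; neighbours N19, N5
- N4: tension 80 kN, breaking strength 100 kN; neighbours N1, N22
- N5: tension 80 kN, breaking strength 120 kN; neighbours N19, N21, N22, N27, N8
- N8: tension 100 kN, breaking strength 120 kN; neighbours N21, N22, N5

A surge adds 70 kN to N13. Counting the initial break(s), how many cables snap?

10

Round 1 — N13 at 200 > 160. N13 snaps.
  N13 sheds 200 kN to N17, N22: 100 each.
    N17: 20+100 = 120 > 100
    N22: 70+100 = 170 > 150
Round 2 — N17, N22 snap.
  N17 sheds 120 kN to N21: 120 each.
    N21: 10+120 = 130 > 80
  N22 sheds 170 kN to N1, N4, N5, N8: 42 each (2 lost).
    N1: 120+42 = 162 > 150
    N4: 80+42 = 122 > 100
    N5: 80+42 = 122 > 120
    N8: 100+42 = 142 > 120
Round 3 — N1, N21, N4, N5, N8 snap.
  N1 sheds 162 kN: no online neighbours, lost.
  N21 sheds 130 kN to N19: 130 each.
    N19: 70+130 = 200 > 120
  N4 sheds 122 kN: no online neighbours, lost.
  N5 sheds 122 kN to N19, N27: 61 each.
    N19: 200+61 = 261 > 120
    N27: 20+61 = 81 > 70
  N8 sheds 142 kN: no online neighbours, lost.
Round 4 — N19, N27 snap.
  N19 sheds 261 kN: no online neighbours, lost.
  N27 sheds 81 kN: no online neighbours, lost.
No further breaks.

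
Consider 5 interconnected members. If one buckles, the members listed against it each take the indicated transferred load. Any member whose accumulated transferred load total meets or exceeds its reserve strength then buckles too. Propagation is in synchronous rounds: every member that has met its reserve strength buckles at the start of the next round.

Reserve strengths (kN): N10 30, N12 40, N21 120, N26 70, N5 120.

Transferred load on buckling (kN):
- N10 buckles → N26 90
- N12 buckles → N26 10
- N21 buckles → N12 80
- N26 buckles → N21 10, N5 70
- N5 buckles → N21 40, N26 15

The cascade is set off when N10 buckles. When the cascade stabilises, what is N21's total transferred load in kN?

Round 1 — N10 buckles (initial).
  N26: +90 → 90 ≥ 70
Round 2 — N26 buckles.
  N21: +10 → 10 < 120
  N5: +70 → 70 < 120
No further bucklings.

10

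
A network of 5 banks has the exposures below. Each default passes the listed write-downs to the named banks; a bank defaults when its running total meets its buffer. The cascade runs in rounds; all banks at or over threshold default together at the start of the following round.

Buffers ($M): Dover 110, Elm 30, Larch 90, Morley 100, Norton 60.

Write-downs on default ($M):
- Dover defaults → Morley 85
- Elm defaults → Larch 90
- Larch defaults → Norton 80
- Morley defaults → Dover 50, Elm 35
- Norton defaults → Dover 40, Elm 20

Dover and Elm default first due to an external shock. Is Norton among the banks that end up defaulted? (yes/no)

Round 1 — Dover, Elm default (initial).
  Larch: +90 → 90 ≥ 90
  Morley: +85 → 85 < 100
Round 2 — Larch defaults.
  Norton: +80 → 80 ≥ 60
Round 3 — Norton defaults.
No further defaults.

yes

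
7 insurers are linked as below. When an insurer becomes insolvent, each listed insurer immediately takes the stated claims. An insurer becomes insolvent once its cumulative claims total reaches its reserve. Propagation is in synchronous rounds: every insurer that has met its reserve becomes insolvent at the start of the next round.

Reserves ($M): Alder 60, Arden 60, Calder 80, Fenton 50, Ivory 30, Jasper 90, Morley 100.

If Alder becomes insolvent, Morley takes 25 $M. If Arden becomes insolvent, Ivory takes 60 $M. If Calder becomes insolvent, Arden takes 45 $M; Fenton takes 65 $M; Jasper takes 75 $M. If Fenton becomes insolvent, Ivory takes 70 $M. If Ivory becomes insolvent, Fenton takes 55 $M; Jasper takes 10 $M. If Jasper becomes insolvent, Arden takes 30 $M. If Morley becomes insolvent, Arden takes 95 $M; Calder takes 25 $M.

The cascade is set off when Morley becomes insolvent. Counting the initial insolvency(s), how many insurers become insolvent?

Round 1 — Morley becomes insolvent (initial).
  Arden: +95 → 95 ≥ 60
  Calder: +25 → 25 < 80
Round 2 — Arden becomes insolvent.
  Ivory: +60 → 60 ≥ 30
Round 3 — Ivory becomes insolvent.
  Fenton: +55 → 55 ≥ 50
  Jasper: +10 → 10 < 90
Round 4 — Fenton becomes insolvent.
No further insolvencies.

4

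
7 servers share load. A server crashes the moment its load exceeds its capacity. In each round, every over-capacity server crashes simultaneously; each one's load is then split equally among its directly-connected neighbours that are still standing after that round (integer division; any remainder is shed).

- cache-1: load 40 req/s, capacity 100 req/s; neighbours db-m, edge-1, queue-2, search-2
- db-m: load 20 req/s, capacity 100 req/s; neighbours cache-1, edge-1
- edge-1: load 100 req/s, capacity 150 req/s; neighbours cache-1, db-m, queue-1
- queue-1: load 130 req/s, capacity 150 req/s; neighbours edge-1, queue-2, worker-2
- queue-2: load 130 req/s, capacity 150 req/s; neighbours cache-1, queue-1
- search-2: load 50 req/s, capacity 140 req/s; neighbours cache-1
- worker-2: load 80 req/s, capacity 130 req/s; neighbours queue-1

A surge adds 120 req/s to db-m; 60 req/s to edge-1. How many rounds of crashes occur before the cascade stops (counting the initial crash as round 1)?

Round 1 — db-m at 140 > 100; edge-1 at 160 > 150. db-m, edge-1 crash.
  db-m sheds 140 req/s to cache-1: 140 each.
    cache-1: 40+140 = 180 > 100
  edge-1 sheds 160 req/s to cache-1, queue-1: 80 each.
    cache-1: 180+80 = 260 > 100
    queue-1: 130+80 = 210 > 150
Round 2 — cache-1, queue-1 crash.
  cache-1 sheds 260 req/s to queue-2, search-2: 130 each.
    queue-2: 130+130 = 260 > 150
    search-2: 50+130 = 180 > 140
  queue-1 sheds 210 req/s to queue-2, worker-2: 105 each.
    queue-2: 260+105 = 365 > 150
    worker-2: 80+105 = 185 > 130
Round 3 — queue-2, search-2, worker-2 crash.
  queue-2 sheds 365 req/s: no online neighbours, lost.
  search-2 sheds 180 req/s: no online neighbours, lost.
  worker-2 sheds 185 req/s: no online neighbours, lost.
No further crashes.

3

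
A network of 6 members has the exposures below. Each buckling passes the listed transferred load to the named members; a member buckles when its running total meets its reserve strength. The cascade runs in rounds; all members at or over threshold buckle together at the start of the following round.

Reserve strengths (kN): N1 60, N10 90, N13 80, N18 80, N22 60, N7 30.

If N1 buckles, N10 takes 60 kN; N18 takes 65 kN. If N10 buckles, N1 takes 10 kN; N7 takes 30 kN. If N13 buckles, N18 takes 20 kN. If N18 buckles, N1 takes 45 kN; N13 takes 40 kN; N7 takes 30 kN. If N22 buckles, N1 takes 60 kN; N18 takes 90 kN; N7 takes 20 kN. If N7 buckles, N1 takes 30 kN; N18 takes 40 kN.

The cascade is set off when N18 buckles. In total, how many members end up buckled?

Round 1 — N18 buckles (initial).
  N1: +45 → 45 < 60
  N13: +40 → 40 < 80
  N7: +30 → 30 ≥ 30
Round 2 — N7 buckles.
  N1: +30 → 75 ≥ 60
Round 3 — N1 buckles.
  N10: +60 → 60 < 90
No further bucklings.

3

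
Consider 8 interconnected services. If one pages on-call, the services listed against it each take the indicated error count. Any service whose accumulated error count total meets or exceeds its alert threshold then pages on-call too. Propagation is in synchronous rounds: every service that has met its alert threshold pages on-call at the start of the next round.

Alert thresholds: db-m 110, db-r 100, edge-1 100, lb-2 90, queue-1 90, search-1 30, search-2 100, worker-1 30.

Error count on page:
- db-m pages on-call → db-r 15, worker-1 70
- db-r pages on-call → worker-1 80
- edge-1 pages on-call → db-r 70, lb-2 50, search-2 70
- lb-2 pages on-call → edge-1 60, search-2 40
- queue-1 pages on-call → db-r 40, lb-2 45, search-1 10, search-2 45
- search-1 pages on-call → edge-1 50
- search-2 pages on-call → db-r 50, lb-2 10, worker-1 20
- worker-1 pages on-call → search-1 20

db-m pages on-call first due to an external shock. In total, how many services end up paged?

2

Round 1 — db-m pages on-call (initial).
  db-r: +15 → 15 < 100
  worker-1: +70 → 70 ≥ 30
Round 2 — worker-1 pages on-call.
  search-1: +20 → 20 < 30
No further pages.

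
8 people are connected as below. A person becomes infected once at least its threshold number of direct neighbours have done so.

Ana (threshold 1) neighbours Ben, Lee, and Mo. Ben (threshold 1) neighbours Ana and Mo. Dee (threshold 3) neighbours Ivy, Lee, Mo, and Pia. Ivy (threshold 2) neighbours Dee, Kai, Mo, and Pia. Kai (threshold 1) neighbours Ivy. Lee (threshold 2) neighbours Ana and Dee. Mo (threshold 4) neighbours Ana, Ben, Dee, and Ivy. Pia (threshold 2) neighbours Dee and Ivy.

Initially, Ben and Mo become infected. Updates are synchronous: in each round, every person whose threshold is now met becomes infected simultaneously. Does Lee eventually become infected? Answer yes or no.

Round 1 — Ben, Mo become infected (initial).
Round 2 — checking thresholds:
  Ana: 2 of 3 neighbours ≥ 1, becomes infected.
  Dee: 1 of 4 neighbours < 3, below threshold.
  Ivy: 1 of 4 neighbours < 2, below threshold.
Round 3 — no new infections; cascade stops.

no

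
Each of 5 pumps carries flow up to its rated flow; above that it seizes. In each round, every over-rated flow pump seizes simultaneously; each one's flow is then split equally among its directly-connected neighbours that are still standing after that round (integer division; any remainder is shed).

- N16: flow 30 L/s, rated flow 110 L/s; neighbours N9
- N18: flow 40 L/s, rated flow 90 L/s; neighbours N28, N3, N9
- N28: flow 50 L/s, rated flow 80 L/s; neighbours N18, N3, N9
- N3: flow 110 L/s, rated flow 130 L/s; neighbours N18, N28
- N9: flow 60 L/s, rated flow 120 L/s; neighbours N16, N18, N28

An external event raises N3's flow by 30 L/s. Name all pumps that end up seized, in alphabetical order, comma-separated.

Round 1 — N3 at 140 > 130. N3 seizes.
  N3 sheds 140 L/s to N18, N28: 70 each.
    N18: 40+70 = 110 > 90
    N28: 50+70 = 120 > 80
Round 2 — N18, N28 seize.
  N18 sheds 110 L/s to N9: 110 each.
    N9: 60+110 = 170 > 120
  N28 sheds 120 L/s to N9: 120 each.
    N9: 170+120 = 290 > 120
Round 3 — N9 seizes.
  N9 sheds 290 L/s to N16: 290 each.
    N16: 30+290 = 320 > 110
Round 4 — N16 seizes.
  N16 sheds 320 L/s: no online neighbours, lost.
No further seizures.

N16, N18, N28, N3, N9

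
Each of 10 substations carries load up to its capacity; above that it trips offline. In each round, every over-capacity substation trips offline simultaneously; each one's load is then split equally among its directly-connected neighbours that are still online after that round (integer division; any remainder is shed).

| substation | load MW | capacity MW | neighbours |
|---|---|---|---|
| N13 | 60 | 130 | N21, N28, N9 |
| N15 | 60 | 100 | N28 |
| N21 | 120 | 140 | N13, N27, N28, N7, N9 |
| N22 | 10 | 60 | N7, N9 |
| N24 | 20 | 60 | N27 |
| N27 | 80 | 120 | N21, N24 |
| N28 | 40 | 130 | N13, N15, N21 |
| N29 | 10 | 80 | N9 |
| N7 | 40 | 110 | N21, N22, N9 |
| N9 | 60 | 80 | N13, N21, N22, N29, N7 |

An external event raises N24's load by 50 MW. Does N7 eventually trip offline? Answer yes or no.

Round 1 — N24 at 70 > 60. N24 trips offline.
  N24 sheds 70 MW to N27: 70 each.
    N27: 80+70 = 150 > 120
Round 2 — N27 trips offline.
  N27 sheds 150 MW to N21: 150 each.
    N21: 120+150 = 270 > 140
Round 3 — N21 trips offline.
  N21 sheds 270 MW to N13, N28, N7, N9: 67 each (2 lost).
    N13: 60+67 = 127 ≤ 130
    N28: 40+67 = 107 ≤ 130
    N7: 40+67 = 107 ≤ 110
    N9: 60+67 = 127 > 80
Round 4 — N9 trips offline.
  N9 sheds 127 MW to N13, N22, N29, N7: 31 each (3 lost).
    N13: 127+31 = 158 > 130
    N22: 10+31 = 41 ≤ 60
    N29: 10+31 = 41 ≤ 80
    N7: 107+31 = 138 > 110
Round 5 — N13, N7 trip offline.
  N13 sheds 158 MW to N28: 158 each.
    N28: 107+158 = 265 > 130
  N7 sheds 138 MW to N22: 138 each.
    N22: 41+138 = 179 > 60
Round 6 — N22, N28 trip offline.
  N22 sheds 179 MW: no online neighbours, lost.
  N28 sheds 265 MW to N15: 265 each.
    N15: 60+265 = 325 > 100
Round 7 — N15 trips offline.
  N15 sheds 325 MW: no online neighbours, lost.
No further trips.

yes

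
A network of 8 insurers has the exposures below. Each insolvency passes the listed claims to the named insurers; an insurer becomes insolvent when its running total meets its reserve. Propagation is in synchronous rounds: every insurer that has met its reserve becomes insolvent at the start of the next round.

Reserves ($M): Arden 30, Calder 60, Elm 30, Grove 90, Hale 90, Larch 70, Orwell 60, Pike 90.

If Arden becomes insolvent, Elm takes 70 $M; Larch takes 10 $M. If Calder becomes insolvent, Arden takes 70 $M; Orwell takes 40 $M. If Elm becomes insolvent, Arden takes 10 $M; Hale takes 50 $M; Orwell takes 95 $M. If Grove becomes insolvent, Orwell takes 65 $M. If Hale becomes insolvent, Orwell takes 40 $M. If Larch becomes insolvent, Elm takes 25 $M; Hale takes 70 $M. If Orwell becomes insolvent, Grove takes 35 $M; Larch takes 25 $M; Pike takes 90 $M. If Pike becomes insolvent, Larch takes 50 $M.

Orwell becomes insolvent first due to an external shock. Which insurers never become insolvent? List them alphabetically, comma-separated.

Round 1 — Orwell becomes insolvent (initial).
  Grove: +35 → 35 < 90
  Larch: +25 → 25 < 70
  Pike: +90 → 90 ≥ 90
Round 2 — Pike becomes insolvent.
  Larch: +50 → 75 ≥ 70
Round 3 — Larch becomes insolvent.
  Elm: +25 → 25 < 30
  Hale: +70 → 70 < 90
No further insolvencies.

Arden, Calder, Elm, Grove, Hale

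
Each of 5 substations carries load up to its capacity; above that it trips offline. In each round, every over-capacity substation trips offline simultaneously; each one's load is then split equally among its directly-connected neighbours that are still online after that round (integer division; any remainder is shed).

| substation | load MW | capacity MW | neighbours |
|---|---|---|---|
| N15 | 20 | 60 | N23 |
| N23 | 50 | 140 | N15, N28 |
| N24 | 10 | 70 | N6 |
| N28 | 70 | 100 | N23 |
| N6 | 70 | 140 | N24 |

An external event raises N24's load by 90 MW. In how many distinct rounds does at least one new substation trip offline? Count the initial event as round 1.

Round 1 — N24 at 100 > 70. N24 trips offline.
  N24 sheds 100 MW to N6: 100 each.
    N6: 70+100 = 170 > 140
Round 2 — N6 trips offline.
  N6 sheds 170 MW: no online neighbours, lost.
No further trips.

2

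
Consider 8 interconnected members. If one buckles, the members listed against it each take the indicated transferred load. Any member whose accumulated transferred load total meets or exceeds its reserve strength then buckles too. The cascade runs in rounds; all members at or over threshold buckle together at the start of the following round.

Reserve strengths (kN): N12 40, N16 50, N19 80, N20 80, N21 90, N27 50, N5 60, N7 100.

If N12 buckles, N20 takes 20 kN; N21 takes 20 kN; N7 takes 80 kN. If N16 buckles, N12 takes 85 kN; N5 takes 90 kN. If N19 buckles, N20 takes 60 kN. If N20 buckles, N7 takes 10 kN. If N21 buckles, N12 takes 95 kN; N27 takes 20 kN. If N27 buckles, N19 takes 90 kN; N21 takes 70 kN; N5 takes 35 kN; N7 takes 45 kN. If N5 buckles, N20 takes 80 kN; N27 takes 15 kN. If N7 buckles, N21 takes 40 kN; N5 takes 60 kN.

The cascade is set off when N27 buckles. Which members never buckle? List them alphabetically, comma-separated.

N12, N16, N20, N21, N5, N7

Round 1 — N27 buckles (initial).
  N19: +90 → 90 ≥ 80
  N21: +70 → 70 < 90
  N5: +35 → 35 < 60
  N7: +45 → 45 < 100
Round 2 — N19 buckles.
  N20: +60 → 60 < 80
No further bucklings.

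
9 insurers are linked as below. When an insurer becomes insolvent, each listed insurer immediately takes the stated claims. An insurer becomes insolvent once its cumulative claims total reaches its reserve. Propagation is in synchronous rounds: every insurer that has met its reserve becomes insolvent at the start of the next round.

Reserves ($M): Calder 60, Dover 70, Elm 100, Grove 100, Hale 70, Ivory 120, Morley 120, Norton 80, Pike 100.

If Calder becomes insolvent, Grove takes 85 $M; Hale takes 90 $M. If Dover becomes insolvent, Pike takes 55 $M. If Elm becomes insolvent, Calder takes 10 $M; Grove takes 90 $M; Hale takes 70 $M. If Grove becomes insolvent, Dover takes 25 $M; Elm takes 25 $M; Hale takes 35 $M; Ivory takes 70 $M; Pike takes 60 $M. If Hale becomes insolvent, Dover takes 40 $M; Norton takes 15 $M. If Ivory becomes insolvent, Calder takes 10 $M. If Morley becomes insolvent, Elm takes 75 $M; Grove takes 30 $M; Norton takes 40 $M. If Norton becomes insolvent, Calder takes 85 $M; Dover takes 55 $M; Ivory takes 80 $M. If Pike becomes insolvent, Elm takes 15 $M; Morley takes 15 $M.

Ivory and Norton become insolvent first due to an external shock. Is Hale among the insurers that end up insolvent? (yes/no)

Round 1 — Ivory, Norton become insolvent (initial).
  Calder: +10+85 → 95 ≥ 60
  Dover: +55 → 55 < 70
Round 2 — Calder becomes insolvent.
  Grove: +85 → 85 < 100
  Hale: +90 → 90 ≥ 70
Round 3 — Hale becomes insolvent.
  Dover: +40 → 95 ≥ 70
Round 4 — Dover becomes insolvent.
  Pike: +55 → 55 < 100
No further insolvencies.

yes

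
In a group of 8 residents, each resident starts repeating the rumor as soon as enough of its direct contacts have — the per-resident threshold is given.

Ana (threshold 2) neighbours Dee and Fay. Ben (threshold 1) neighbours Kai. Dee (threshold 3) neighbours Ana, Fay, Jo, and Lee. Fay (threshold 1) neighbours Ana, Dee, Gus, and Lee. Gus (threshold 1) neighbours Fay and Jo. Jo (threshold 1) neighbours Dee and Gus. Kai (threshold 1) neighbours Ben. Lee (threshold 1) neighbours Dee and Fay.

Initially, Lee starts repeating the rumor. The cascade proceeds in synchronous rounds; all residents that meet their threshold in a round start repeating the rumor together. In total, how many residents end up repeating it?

6

Round 1 — Lee starts repeating the rumor (initial).
Round 2 — checking thresholds:
  Dee: 1 of 4 neighbours < 3, not yet.
  Fay: 1 of 4 neighbours ≥ 1, starts repeating the rumor.
Round 3 — checking thresholds:
  Ana: 1 of 2 neighbours < 2, not yet.
  Dee: 2 of 4 neighbours < 3, not yet.
  Gus: 1 of 2 neighbours ≥ 1, starts repeating the rumor.
Round 4 — checking thresholds:
  Ana: 1 of 2 neighbours < 2, not yet.
  Dee: 2 of 4 neighbours < 3, not yet.
  Jo: 1 of 2 neighbours ≥ 1, starts repeating the rumor.
Round 5 — checking thresholds:
  Ana: 1 of 2 neighbours < 2, not yet.
  Dee: 3 of 4 neighbours ≥ 3, starts repeating the rumor.
Round 6 — checking thresholds:
  Ana: 2 of 2 neighbours ≥ 2, starts repeating the rumor.
Round 7 — no new spreads; cascade stops.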